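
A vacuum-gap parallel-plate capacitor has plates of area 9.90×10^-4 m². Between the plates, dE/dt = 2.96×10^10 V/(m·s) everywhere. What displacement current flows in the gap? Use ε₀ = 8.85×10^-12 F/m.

With a uniform field, Φ_E = EA, so I_d = ε₀ A dE/dt = 2.59×10^-4 A.

2.59×10^-4 A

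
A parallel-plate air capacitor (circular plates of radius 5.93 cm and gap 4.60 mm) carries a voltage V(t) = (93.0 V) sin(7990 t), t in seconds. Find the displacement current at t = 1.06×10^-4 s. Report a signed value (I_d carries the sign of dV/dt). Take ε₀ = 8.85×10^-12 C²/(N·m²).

dE/dt = (V₀ω/d)·cos(ωt) with ωt = 0.84694 rad: (93.0)(7990)(0.6623)/(4.60×10^-3) = 1.070×10^8 V/(m·s).
I_d = ε₀ A dE/dt = (8.85×10^-12)(0.01105)(1.070×10^8) = 1.05×10^-5 A.

1.05×10^-5 A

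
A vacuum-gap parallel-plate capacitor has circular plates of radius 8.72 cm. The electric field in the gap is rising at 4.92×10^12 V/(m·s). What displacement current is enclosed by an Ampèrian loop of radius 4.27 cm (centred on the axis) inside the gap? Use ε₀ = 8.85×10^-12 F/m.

Through the whole plate area (πR² = 0.02389 m²), I_d = ε₀ πR² dE/dt = 1.040 A.
The field is uniform, so I_d,enc = I_d (r/R)² = (1.040)(4.27/8.72)² = 0.249 A.

0.249 A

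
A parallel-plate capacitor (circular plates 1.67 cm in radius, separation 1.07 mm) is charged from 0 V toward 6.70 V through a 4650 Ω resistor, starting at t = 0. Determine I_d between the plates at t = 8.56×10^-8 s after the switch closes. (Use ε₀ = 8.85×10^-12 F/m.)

1.14×10^-4 A

C = ε₀A/d = (8.85×10^-12)(8.762×10^-4)/(1.07×10^-3) = 7.247×10^-12 F and τ = RC = 3.370×10^-8 s. I_d in the gap equals the RC charging current.
I_d(t) = (V₀/R) e^(−t/τ) = 1.441×10^-3 · e^(−2.540) = 1.14×10^-4 A.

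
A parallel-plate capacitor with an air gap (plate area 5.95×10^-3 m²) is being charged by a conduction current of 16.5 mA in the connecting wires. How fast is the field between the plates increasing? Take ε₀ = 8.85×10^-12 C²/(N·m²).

The displacement current between the plates equals the conduction current, I_d = 16.5 mA.
Then dE/dt = I_d/(ε₀A) = 3.13×10^11 V/(m·s).

3.13×10^11 V/(m·s)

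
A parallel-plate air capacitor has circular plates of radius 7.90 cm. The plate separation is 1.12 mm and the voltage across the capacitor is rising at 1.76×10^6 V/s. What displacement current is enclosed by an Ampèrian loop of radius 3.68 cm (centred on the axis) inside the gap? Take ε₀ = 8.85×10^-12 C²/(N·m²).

5.92×10^-5 A

With E = V/d, dE/dt = 1.571×10^9 V/(m·s) and πR² = 0.01961 m², giving I_d = ε₀ πR² dE/dt = 2.726×10^-4 A.
Through an area πr² the displacement current is I_d·(πr²/πR²) = I_d (r/R)² = 5.92×10^-5 A.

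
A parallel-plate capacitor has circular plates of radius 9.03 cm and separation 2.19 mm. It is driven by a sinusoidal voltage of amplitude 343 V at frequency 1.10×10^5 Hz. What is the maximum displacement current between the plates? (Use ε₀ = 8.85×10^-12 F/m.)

The displacement current equals the conduction current C dV/dt, which peaks at C V₀ ω.
With C = ε₀A/d = (8.85×10^-12)(0.02562)/(2.19×10^-3) = 1.035×10^-10 F and ω = 2πf = 6.912×10^5 rad/s, I_d,max = (1.035×10^-10)(343)(6.912×10^5) = 0.0245 A.

0.0245 A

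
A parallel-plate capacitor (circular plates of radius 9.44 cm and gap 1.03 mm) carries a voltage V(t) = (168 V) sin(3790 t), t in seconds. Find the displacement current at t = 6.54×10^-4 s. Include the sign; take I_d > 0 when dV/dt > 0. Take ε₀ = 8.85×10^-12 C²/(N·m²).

C = ε₀A/d = (8.85×10^-12)(0.02800)/(1.03×10^-3) = 2.406×10^-10 F. dV/dt = V₀ω·cos(ωt); at ωt = 2.47866 rad this factor is -0.7882.
I_d = C dV/dt = (2.406×10^-10)(168)(3790)(-0.7882) = -1.21×10^-4 A.

-1.21×10^-4 A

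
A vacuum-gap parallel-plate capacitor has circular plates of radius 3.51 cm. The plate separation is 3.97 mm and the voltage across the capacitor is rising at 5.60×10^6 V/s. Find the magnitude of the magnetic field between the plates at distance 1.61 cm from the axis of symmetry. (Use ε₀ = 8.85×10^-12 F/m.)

dE/dt = (dV/dt)/d = 1.411×10^9 V/(m·s); I_d = ε₀(πR²)(dE/dt) = (8.85×10^-12)(3.870×10^-3)(1.411×10^9) = 4.833×10^-5 A.
An Ampèrian loop of radius r encloses a fraction (r/R)² of I_d. Then B·2πr = μ₀ I_d (r/R)², giving B = μ₀ I_d r/(2πR²) = 1.26×10^-10 T.

1.26×10^-10 T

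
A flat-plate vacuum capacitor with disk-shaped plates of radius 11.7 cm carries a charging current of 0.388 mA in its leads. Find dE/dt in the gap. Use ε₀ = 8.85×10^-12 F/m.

By continuity, I_d in the gap equals the 0.388 mA flowing in the wire.
Then dE/dt = I_d/(ε₀A) = 1.02×10^9 V/(m·s).

1.02×10^9 V/(m·s)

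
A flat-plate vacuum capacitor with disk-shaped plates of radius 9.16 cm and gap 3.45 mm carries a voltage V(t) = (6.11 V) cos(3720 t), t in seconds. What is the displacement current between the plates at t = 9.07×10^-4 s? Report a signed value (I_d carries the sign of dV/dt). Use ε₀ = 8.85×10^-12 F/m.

3.54×10^-7 A

dE/dt = (V₀ω/d)·−sin(ωt) with ωt = 3.37404 rad: (6.11)(3720)(0.2304)/(3.45×10^-3) = 1.518×10^6 V/(m·s).
I_d = ε₀ A dE/dt = (8.85×10^-12)(0.02636)(1.518×10^6) = 3.54×10^-7 A.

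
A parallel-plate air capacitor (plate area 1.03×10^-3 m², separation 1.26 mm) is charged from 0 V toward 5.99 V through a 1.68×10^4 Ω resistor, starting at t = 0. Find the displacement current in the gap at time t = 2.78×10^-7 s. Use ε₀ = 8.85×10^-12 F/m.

3.62×10^-5 A

C = ε₀A/d = (8.85×10^-12)(1.03×10^-3)/(1.26×10^-3) = 7.235×10^-12 F, so τ = RC = 1.215×10^-7 s.
The conduction current is I(t) = (V₀/R) e^(−t/τ), and the displacement current between the plates equals it.
t/τ = 2.288; I_d = (5.99/1.68×10^4) · e^(−2.288) = (3.565×10^-4)(0.1015) = 3.62×10^-5 A.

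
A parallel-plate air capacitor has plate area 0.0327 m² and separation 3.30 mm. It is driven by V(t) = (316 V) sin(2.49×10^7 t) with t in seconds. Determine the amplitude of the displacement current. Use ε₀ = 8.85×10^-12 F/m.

0.690 A

C = ε₀A/d = (8.85×10^-12)(0.0327)/(3.30×10^-3) = 8.770×10^-11 F; ω = 2.49×10^7 rad/s.
I_d = C dV/dt, so |I_d|_max = C V₀ ω = (8.770×10^-11)(316)(2.49×10^7) = 0.690 A.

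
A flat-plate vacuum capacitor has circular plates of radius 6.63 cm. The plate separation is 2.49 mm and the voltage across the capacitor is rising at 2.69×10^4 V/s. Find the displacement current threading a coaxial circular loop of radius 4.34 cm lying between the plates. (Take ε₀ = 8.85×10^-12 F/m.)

With E = V/d, dE/dt = 1.080×10^7 V/(m·s) and πR² = 0.01381 m², giving I_d = ε₀ πR² dE/dt = 1.320×10^-6 A.
The field is uniform, so I_d,enc = I_d (r/R)² = (1.320×10^-6)(4.34/6.63)² = 5.66×10^-7 A.

5.66×10^-7 A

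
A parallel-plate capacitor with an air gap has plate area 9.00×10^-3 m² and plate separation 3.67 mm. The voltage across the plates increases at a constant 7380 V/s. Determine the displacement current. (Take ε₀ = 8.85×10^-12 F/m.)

1.60×10^-7 A

E = V/d so dE/dt = (dV/dt)/d = 2.011×10^6 V/(m·s), and I_d = ε₀ A dE/dt = (8.85×10^-12)(9.00×10^-3)(2.011×10^6) = 1.60×10^-7 A.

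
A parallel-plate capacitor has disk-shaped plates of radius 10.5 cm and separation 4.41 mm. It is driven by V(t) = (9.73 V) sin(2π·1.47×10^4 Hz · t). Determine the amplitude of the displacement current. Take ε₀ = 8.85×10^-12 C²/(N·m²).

C = ε₀A/d = (8.85×10^-12)(0.03464)/(4.41×10^-3) = 6.952×10^-11 F; ω = 2πf = 9.236×10^4 rad/s.
I_d = C dV/dt, so |I_d|_max = C V₀ ω = (6.952×10^-11)(9.73)(9.236×10^4) = 6.25×10^-5 A.

6.25×10^-5 A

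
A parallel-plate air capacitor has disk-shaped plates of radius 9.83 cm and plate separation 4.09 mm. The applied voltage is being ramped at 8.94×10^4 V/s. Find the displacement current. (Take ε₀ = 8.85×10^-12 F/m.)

5.87×10^-6 A

E = V/d so dE/dt = (dV/dt)/d = 2.186×10^7 V/(m·s), and I_d = ε₀ A dE/dt = (8.85×10^-12)(0.03036)(2.186×10^7) = 5.87×10^-6 A.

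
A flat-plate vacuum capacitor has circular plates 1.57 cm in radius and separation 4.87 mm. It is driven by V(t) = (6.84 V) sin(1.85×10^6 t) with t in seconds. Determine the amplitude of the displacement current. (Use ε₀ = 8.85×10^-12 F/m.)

1.78×10^-5 A

(dE/dt)_max = V₀ω/d = 2.598×10^9 V/(m·s); ω = 1.85×10^6 rad/s.
I_d,max = ε₀ A (dE/dt)_max = (8.85×10^-12)(7.744×10^-4)(2.598×10^9) = 1.78×10^-5 A.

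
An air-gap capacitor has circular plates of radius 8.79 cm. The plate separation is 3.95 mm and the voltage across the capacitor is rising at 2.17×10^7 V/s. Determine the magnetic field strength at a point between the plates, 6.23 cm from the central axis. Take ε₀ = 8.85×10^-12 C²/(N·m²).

I_d = C dV/dt with C = ε₀πR²/d = 5.438×10^-11 F, so I_d = (5.438×10^-11)(2.17×10^7) = 1.180×10^-3 A.
For r < R the Ampère–Maxwell law gives B(2πr) = μ₀ I_d (r²/R²), so B = μ₀ I_d r/(2πR²) = (4π×10^-7)(1.180×10^-3)(0.0623)/(2π·0.0879²) = 1.90×10^-9 T.

1.90×10^-9 T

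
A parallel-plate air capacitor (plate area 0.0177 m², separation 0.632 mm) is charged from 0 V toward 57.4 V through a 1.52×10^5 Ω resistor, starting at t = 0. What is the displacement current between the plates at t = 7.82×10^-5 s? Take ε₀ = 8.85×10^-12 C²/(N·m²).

C = ε₀A/d = (8.85×10^-12)(0.0177)/(6.32×10^-4) = 2.479×10^-10 F, so τ = RC = 3.768×10^-5 s.
The conduction current is I(t) = (V₀/R) e^(−t/τ), and the displacement current between the plates equals it.
t/τ = 2.075; I_d = (57.4/1.52×10^5) · e^(−2.075) = (3.776×10^-4)(0.1256) = 4.74×10^-5 A.

4.74×10^-5 A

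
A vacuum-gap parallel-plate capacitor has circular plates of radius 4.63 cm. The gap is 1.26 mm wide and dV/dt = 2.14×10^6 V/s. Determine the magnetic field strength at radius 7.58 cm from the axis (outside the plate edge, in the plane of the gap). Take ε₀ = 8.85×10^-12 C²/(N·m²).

2.67×10^-10 T

With E = V/d, dE/dt = 1.698×10^9 V/(m·s) and πR² = 6.735×10^-3 m², giving I_d = ε₀ πR² dE/dt = 1.012×10^-4 A.
With r > R the enclosed displacement current is the full I_d; B = μ₀ I_d / (2πr) = 2.67×10^-10 T.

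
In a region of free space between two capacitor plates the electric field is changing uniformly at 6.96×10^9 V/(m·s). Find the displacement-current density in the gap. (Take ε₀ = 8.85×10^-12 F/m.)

J_d = ε₀ ∂E/∂t, so J_d = 0.0616 A/m².

0.0616 A/m²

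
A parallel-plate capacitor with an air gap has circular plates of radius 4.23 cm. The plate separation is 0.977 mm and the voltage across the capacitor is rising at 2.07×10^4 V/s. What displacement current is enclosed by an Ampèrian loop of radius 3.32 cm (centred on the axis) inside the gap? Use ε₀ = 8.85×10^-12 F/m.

dE/dt = (dV/dt)/d = 2.119×10^7 V/(m·s); I_d = ε₀(πR²)(dE/dt) = (8.85×10^-12)(5.621×10^-3)(2.119×10^7) = 1.054×10^-6 A.
The field is uniform, so I_d,enc = I_d (r/R)² = (1.054×10^-6)(3.32/4.23)² = 6.49×10^-7 A.

6.49×10^-7 A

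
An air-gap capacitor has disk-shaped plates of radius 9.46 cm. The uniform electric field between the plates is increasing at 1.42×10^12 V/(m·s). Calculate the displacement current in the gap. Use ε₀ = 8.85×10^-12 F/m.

With a uniform field, Φ_E = EA, so I_d = ε₀ A dE/dt = 0.353 A.

0.353 A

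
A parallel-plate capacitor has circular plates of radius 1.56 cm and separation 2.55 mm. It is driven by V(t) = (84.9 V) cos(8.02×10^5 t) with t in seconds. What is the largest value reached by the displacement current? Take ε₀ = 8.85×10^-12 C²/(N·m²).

1.81×10^-4 A

C = ε₀A/d = (8.85×10^-12)(7.645×10^-4)/(2.55×10^-3) = 2.653×10^-12 F; ω = 8.02×10^5 rad/s.
I_d = C dV/dt, so |I_d|_max = C V₀ ω = (2.653×10^-12)(84.9)(8.02×10^5) = 1.81×10^-4 A.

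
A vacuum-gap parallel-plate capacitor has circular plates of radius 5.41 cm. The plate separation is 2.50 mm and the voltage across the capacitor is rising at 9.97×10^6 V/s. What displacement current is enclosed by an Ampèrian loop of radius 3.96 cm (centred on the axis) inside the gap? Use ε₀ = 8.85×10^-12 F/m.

1.74×10^-4 A

I_d = C dV/dt with C = ε₀πR²/d = 3.255×10^-11 F, so I_d = (3.255×10^-11)(9.97×10^6) = 3.245×10^-4 A.
Since J_d is uniform, the enclosed fraction is (r/R)² = 0.5358, giving I_d,enc = 1.74×10^-4 A.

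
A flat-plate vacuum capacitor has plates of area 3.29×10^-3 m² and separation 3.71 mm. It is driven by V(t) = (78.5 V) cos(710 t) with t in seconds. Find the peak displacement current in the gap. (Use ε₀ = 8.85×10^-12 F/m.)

4.37×10^-7 A

The displacement current equals the conduction current C dV/dt, which peaks at C V₀ ω.
With C = ε₀A/d = (8.85×10^-12)(3.29×10^-3)/(3.71×10^-3) = 7.848×10^-12 F and ω = 710 rad/s, I_d,max = (7.848×10^-12)(78.5)(710) = 4.37×10^-7 A.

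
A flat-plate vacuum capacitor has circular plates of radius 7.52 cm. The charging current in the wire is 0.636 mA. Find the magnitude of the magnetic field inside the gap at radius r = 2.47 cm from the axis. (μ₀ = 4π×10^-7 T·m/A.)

No conduction current crosses the gap, so I_d there equals the 6.36×10^-4 A in the leads.
An Ampèrian loop of radius r encloses a fraction (r/R)² of I_d. Then B·2πr = μ₀ I_d (r/R)², giving B = μ₀ I_d r/(2πR²) = 5.56×10^-10 T.

5.56×10^-10 T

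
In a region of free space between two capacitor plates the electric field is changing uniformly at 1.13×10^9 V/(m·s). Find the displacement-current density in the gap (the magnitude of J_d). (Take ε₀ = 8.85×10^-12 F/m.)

0.0100 A/m²

The displacement-current density is ε₀ ∂E/∂t = (8.85×10^-12)(1.13×10^9) = 0.0100 A/m².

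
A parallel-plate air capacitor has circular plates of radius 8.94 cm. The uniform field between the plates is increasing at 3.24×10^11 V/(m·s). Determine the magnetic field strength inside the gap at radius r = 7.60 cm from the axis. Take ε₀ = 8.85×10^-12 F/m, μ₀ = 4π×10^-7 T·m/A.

Total displacement current: I_d = ε₀(πR²)(dE/dt) = (8.85×10^-12)(0.02511)(3.24×10^11) = 0.07200 A.
∮B·dl = μ₀ I_d,enc with I_d,enc = I_d r²/R² = 0.05203 A; so B = μ₀ I_d,enc/(2πr) = 1.37×10^-7 T.

1.37×10^-7 T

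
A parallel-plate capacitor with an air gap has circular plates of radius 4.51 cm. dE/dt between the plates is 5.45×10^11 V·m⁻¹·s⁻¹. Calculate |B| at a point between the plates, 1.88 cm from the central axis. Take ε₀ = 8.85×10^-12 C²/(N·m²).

5.70×10^-8 T

Through the whole plate area (πR² = 6.390×10^-3 m²), I_d = ε₀ πR² dE/dt = 0.03082 A.
∮B·dl = μ₀ I_d,enc with I_d,enc = I_d r²/R² = 5.355×10^-3 A; so B = μ₀ I_d,enc/(2πr) = 5.70×10^-8 T.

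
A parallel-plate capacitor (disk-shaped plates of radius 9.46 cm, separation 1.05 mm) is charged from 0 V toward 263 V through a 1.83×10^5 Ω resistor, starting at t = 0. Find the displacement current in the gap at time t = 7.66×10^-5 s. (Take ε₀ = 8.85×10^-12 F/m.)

2.46×10^-4 A

C = ε₀A/d = (8.85×10^-12)(0.02811)/(1.05×10^-3) = 2.369×10^-10 F and τ = RC = 4.335×10^-5 s. I_d in the gap equals the RC charging current.
I_d(t) = (V₀/R) e^(−t/τ) = 1.437×10^-3 · e^(−1.767) = 2.46×10^-4 A.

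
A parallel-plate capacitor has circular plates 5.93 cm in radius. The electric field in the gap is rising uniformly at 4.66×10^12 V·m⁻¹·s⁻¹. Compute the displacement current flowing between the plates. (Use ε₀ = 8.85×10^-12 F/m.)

With a uniform field, Φ_E = EA, so I_d = ε₀ A dE/dt = 0.456 A.

0.456 A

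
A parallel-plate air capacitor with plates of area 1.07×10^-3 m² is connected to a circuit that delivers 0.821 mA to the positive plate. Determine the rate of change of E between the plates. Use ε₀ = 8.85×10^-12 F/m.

8.67×10^10 V/(m·s)

By continuity, I_d in the gap equals the 0.821 mA flowing in the wire.
Inverting I_d = ε₀ A dE/dt gives dE/dt = 8.21×10^-4 / (8.85×10^-12 · 1.07×10^-3) = 8.67×10^10 V/(m·s).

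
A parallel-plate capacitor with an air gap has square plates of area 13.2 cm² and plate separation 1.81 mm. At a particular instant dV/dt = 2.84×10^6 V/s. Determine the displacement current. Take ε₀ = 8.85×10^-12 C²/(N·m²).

The displacement current equals the charging current C dV/dt. With C = ε₀A/d = (8.85×10^-12)(1.32×10^-3)/(1.81×10^-3) = 6.454×10^-12 F, I_d = (6.454×10^-12)(2.84×10^6) = 1.83×10^-5 A.

1.83×10^-5 A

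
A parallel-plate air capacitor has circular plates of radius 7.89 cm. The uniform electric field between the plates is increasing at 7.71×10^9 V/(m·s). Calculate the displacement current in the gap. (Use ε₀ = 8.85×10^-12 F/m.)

With a uniform field, Φ_E = EA, so I_d = ε₀ A dE/dt = 1.33×10^-3 A.

1.33×10^-3 A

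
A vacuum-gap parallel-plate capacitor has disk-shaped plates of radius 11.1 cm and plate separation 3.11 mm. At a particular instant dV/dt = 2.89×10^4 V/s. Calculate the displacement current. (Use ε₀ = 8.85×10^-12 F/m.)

The field between the plates is E = V/d, so dE/dt = (2.89×10^4)/(3.11×10^-3 m) = 9.293×10^6 V/(m·s).
I_d = ε₀ A (dE/dt) = (8.85×10^-12)(0.03871)(9.293×10^6) = 3.18×10^-6 A.

3.18×10^-6 A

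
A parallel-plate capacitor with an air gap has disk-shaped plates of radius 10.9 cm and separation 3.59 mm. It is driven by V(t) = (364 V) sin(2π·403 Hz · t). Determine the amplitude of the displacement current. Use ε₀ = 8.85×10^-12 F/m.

C = ε₀A/d = (8.85×10^-12)(0.03733)/(3.59×10^-3) = 9.203×10^-11 F; ω = 2πf = 2532 rad/s.
I_d = C dV/dt, so |I_d|_max = C V₀ ω = (9.203×10^-11)(364)(2532) = 8.48×10^-5 A.

8.48×10^-5 A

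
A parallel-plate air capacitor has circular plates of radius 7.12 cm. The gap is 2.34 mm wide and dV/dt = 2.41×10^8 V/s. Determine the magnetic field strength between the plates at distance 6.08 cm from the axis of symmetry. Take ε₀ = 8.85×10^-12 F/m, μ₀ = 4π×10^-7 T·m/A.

3.48×10^-8 T

With E = V/d, dE/dt = 1.030×10^11 V/(m·s) and πR² = 0.01593 m², giving I_d = ε₀ πR² dE/dt = 0.01452 A.
∮B·dl = μ₀ I_d,enc with I_d,enc = I_d r²/R² = 0.01059 A; so B = μ₀ I_d,enc/(2πr) = 3.48×10^-8 T.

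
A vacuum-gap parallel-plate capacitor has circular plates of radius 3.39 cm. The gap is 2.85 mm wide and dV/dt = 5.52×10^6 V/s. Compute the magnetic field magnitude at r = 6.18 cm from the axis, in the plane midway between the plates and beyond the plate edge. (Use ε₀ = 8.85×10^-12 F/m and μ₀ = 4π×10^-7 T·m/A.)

I_d = C dV/dt with C = ε₀πR²/d = 1.121×10^-11 F, so I_d = (1.121×10^-11)(5.52×10^6) = 6.188×10^-5 A.
Outside the plates the loop encloses all of I_d, so B·2πr = μ₀ I_d and B = 2.00×10^-10 T.

2.00×10^-10 T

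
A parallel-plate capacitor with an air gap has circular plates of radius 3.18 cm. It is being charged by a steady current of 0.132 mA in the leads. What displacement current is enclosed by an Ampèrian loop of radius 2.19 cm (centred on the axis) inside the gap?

6.26×10^-5 A

No conduction current crosses the gap, so I_d there equals the 1.32×10^-4 A in the leads.
The field is uniform, so I_d,enc = I_d (r/R)² = (1.32×10^-4)(2.19/3.18)² = 6.26×10^-5 A.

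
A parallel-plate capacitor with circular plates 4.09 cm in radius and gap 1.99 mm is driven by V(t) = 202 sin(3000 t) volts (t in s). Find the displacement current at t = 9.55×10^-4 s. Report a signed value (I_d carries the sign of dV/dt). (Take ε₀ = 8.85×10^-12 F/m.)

-1.36×10^-5 A

C = ε₀A/d = (8.85×10^-12)(5.255×10^-3)/(1.99×10^-3) = 2.337×10^-11 F. dV/dt = V₀ω·cos(ωt); at ωt = 2.865 rad this factor is -0.9620.
I_d = C dV/dt = (2.337×10^-11)(202)(3000)(-0.9620) = -1.36×10^-5 A.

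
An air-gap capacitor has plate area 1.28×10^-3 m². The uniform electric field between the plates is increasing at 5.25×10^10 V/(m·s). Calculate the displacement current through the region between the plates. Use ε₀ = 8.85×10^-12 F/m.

5.95×10^-4 A

The displacement current is ε₀ times dΦ_E/dt = ε₀ A dE/dt = (8.85×10^-12)(1.28×10^-3)(5.25×10^10) = 5.95×10^-4 A.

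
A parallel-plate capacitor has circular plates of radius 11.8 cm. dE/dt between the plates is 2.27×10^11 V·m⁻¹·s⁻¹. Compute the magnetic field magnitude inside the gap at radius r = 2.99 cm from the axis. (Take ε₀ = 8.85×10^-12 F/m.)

3.77×10^-8 T

I_d = ε₀ dΦ_E/dt = ε₀ πR² (dE/dt) = (8.85×10^-12)(0.04374)(2.27×10^11) = 0.08787 A through the full plate area.
∮B·dl = μ₀ I_d,enc with I_d,enc = I_d r²/R² = 5.642×10^-3 A; so B = μ₀ I_d,enc/(2πr) = 3.77×10^-8 T.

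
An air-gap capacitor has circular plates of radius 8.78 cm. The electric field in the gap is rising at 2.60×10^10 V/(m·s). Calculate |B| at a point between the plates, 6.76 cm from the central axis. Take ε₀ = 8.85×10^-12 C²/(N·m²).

9.77×10^-9 T

I_d = ε₀ dΦ_E/dt = ε₀ πR² (dE/dt) = (8.85×10^-12)(0.02422)(2.60×10^10) = 5.573×10^-3 A through the full plate area.
For r < R the Ampère–Maxwell law gives B(2πr) = μ₀ I_d (r²/R²), so B = μ₀ I_d r/(2πR²) = (4π×10^-7)(5.573×10^-3)(0.0676)/(2π·0.0878²) = 9.77×10^-9 T.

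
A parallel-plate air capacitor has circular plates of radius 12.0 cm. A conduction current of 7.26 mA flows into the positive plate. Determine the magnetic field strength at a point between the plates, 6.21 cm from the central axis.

No conduction current crosses the gap, so I_d there equals the 7.26×10^-3 A in the leads.
∮B·dl = μ₀ I_d,enc with I_d,enc = I_d r²/R² = 1.944×10^-3 A; so B = μ₀ I_d,enc/(2πr) = 6.26×10^-9 T.

6.26×10^-9 T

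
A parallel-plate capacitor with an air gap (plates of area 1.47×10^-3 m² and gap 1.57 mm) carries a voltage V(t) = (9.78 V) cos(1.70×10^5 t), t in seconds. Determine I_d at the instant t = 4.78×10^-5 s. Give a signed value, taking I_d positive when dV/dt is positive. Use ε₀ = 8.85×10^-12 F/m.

C = ε₀A/d = (8.85×10^-12)(1.47×10^-3)/(1.57×10^-3) = 8.286×10^-12 F. dV/dt = V₀ω·−sin(ωt); at ωt = 8.126 rad this factor is -0.9632.
I_d = C dV/dt = (8.286×10^-12)(9.78)(1.70×10^5)(-0.9632) = -1.33×10^-5 A.

-1.33×10^-5 A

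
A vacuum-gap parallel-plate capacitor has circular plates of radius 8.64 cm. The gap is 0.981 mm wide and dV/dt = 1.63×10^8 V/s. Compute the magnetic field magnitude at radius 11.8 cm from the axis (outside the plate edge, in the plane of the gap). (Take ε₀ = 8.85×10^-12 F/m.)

With E = V/d, dE/dt = 1.662×10^11 V/(m·s) and πR² = 0.02345 m², giving I_d = ε₀ πR² dE/dt = 0.03449 A.
For r ≥ R the full I_d is enclosed: B = μ₀ I_d/(2πr) = (4π×10^-7)(0.03449)/(2π·0.118) = 5.85×10^-8 T.

5.85×10^-8 T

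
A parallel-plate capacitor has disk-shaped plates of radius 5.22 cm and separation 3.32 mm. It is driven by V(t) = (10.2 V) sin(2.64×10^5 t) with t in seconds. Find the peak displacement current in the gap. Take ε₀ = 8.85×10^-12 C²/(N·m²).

6.14×10^-5 A

The displacement current equals the conduction current C dV/dt, which peaks at C V₀ ω.
With C = ε₀A/d = (8.85×10^-12)(8.560×10^-3)/(3.32×10^-3) = 2.282×10^-11 F and ω = 2.64×10^5 rad/s, I_d,max = (2.282×10^-11)(10.2)(2.64×10^5) = 6.14×10^-5 A.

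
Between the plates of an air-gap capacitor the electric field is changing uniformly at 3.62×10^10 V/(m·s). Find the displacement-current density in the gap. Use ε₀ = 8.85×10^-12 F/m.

J_d = ε₀ ∂E/∂t, so J_d = 0.320 A/m².

0.320 A/m²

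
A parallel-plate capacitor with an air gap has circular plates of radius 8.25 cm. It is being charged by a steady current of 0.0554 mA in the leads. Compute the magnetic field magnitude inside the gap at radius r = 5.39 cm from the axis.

8.77×10^-11 T

No conduction current crosses the gap, so I_d there equals the 5.54×10^-5 A in the leads.
An Ampèrian loop of radius r encloses a fraction (r/R)² of I_d. Then B·2πr = μ₀ I_d (r/R)², giving B = μ₀ I_d r/(2πR²) = 8.77×10^-11 T.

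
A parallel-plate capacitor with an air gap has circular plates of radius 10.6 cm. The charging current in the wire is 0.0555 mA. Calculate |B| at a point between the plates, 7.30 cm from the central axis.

7.21×10^-11 T

Between the plates the displacement current equals the wire current: I_d = 0.0555 mA = 5.55×10^-5 A.
∮B·dl = μ₀ I_d,enc with I_d,enc = I_d r²/R² = 2.632×10^-5 A; so B = μ₀ I_d,enc/(2πr) = 7.21×10^-11 T.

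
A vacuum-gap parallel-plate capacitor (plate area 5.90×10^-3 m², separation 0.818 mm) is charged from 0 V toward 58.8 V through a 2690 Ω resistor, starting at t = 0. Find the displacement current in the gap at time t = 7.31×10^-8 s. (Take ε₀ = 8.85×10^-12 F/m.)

0.0143 A

C = ε₀A/d = (8.85×10^-12)(5.90×10^-3)/(8.18×10^-4) = 6.383×10^-11 F and τ = RC = 1.717×10^-7 s. I_d in the gap equals the RC charging current.
I_d(t) = (V₀/R) e^(−t/τ) = 0.02186 · e^(−0.4257) = 0.0143 A.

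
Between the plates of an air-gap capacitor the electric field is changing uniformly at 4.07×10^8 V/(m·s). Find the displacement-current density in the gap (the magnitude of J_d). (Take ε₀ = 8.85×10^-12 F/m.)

3.60×10^-3 A/m²

J_d = ε₀ ∂E/∂t, so J_d = 3.60×10^-3 A/m².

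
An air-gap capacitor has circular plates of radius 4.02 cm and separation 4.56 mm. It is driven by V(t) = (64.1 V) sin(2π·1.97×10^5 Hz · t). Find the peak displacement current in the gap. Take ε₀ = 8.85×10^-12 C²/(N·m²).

7.82×10^-4 A

(dE/dt)_max = V₀ω/d = 1.740×10^10 V/(m·s); ω = 2πf = 1.238×10^6 rad/s.
I_d,max = ε₀ A (dE/dt)_max = (8.85×10^-12)(5.077×10^-3)(1.740×10^10) = 7.82×10^-4 A.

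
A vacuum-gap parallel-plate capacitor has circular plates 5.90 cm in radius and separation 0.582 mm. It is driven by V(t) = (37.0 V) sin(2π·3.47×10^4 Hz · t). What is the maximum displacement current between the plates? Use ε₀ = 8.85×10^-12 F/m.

1.34×10^-3 A

(dE/dt)_max = V₀ω/d = 1.386×10^10 V/(m·s); ω = 2πf = 2.180×10^5 rad/s.
I_d,max = ε₀ A (dE/dt)_max = (8.85×10^-12)(0.01094)(1.386×10^10) = 1.34×10^-3 A.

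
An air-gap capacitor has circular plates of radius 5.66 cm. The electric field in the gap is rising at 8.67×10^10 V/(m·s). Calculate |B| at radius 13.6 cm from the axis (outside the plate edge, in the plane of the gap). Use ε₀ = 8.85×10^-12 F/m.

1.14×10^-8 T

I_d = ε₀ dΦ_E/dt = ε₀ πR² (dE/dt) = (8.85×10^-12)(0.01006)(8.67×10^10) = 7.719×10^-3 A through the full plate area.
With r > R the enclosed displacement current is the full I_d; B = μ₀ I_d / (2πr) = 1.14×10^-8 T.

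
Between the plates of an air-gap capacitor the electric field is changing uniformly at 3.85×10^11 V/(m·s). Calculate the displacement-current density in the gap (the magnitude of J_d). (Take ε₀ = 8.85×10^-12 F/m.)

3.41 A/m²

J_d = ε₀ ∂E/∂t, so J_d = 3.41 A/m².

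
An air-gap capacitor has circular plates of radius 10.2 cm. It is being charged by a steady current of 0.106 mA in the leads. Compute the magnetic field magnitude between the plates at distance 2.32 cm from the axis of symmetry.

Between the plates the displacement current equals the wire current: I_d = 0.106 mA = 1.06×10^-4 A.
For r < R the Ampère–Maxwell law gives B(2πr) = μ₀ I_d (r²/R²), so B = μ₀ I_d r/(2πR²) = (4π×10^-7)(1.06×10^-4)(0.0232)/(2π·0.102²) = 4.73×10^-11 T.

4.73×10^-11 T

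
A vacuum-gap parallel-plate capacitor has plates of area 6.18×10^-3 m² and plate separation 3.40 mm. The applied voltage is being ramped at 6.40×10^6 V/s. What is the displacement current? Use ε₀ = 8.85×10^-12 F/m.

1.03×10^-4 A

The displacement current equals the charging current C dV/dt. With C = ε₀A/d = (8.85×10^-12)(6.18×10^-3)/(3.40×10^-3) = 1.609×10^-11 F, I_d = (1.609×10^-11)(6.40×10^6) = 1.03×10^-4 A.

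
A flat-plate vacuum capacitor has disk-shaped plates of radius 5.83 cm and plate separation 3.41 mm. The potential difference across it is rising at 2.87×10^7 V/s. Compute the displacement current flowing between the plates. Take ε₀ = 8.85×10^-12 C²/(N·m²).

The field between the plates is E = V/d, so dE/dt = (2.87×10^7)/(3.41×10^-3 m) = 8.416×10^9 V/(m·s).
I_d = ε₀ A (dE/dt) = (8.85×10^-12)(0.01068)(8.416×10^9) = 7.95×10^-4 A.

7.95×10^-4 A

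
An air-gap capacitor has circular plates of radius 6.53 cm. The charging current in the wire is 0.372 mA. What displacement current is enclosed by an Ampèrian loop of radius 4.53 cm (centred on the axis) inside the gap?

No conduction current crosses the gap, so I_d there equals the 3.72×10^-4 A in the leads.
Since J_d is uniform, the enclosed fraction is (r/R)² = 0.4812, giving I_d,enc = 1.79×10^-4 A.

1.79×10^-4 A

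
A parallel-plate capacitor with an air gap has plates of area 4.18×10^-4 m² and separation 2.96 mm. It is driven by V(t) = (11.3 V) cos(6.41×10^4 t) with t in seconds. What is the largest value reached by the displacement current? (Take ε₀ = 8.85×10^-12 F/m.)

(dE/dt)_max = V₀ω/d = 2.447×10^8 V/(m·s); ω = 6.41×10^4 rad/s.
I_d,max = ε₀ A (dE/dt)_max = (8.85×10^-12)(4.18×10^-4)(2.447×10^8) = 9.05×10^-7 A.

9.05×10^-7 A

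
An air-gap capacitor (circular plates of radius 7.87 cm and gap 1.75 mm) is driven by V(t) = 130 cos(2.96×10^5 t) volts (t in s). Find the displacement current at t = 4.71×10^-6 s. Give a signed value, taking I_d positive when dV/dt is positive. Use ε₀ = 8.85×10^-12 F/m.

dE/dt = (V₀ω/d)·−sin(ωt) with ωt = 1.39416 rad: (130)(2.96×10^5)(-0.9844)/(1.75×10^-3) = -2.165×10^10 V/(m·s).
I_d = ε₀ A dE/dt = (8.85×10^-12)(0.01946)(-2.165×10^10) = -3.73×10^-3 A.

-3.73×10^-3 A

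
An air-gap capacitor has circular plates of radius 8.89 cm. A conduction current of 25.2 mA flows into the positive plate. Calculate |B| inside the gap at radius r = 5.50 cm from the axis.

3.51×10^-8 T

Between the plates the displacement current equals the wire current: I_d = 25.2 mA = 0.0252 A.
An Ampèrian loop of radius r encloses a fraction (r/R)² of I_d. Then B·2πr = μ₀ I_d (r/R)², giving B = μ₀ I_d r/(2πR²) = 3.51×10^-8 T.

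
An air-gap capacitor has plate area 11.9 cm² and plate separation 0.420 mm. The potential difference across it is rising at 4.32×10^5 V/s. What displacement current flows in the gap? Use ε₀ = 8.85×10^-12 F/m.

1.08×10^-5 A

E = V/d so dE/dt = (dV/dt)/d = 1.029×10^9 V/(m·s), and I_d = ε₀ A dE/dt = (8.85×10^-12)(1.19×10^-3)(1.029×10^9) = 1.08×10^-5 A.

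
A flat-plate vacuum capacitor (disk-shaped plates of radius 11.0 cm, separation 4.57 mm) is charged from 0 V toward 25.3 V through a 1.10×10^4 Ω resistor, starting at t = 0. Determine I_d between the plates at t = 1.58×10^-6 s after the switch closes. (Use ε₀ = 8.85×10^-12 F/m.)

C = ε₀A/d = (8.85×10^-12)(0.03801)/(4.57×10^-3) = 7.361×10^-11 F, so τ = RC = 8.097×10^-7 s.
The conduction current is I(t) = (V₀/R) e^(−t/τ), and the displacement current between the plates equals it.
t/τ = 1.951; I_d = (25.3/1.10×10^4) · e^(−1.951) = (2.300×10^-3)(0.1421) = 3.27×10^-4 A.

3.27×10^-4 A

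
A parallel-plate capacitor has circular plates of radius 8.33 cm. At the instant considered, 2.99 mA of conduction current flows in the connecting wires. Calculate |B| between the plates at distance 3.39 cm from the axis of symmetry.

2.92×10^-9 T

Between the plates the displacement current equals the wire current: I_d = 2.99 mA = 2.99×10^-3 A.
For r < R the Ampère–Maxwell law gives B(2πr) = μ₀ I_d (r²/R²), so B = μ₀ I_d r/(2πR²) = (4π×10^-7)(2.99×10^-3)(0.0339)/(2π·0.0833²) = 2.92×10^-9 T.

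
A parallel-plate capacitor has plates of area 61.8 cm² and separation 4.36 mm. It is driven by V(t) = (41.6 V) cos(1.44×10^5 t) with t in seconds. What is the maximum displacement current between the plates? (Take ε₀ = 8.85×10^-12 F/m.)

7.51×10^-5 A

The displacement current equals the conduction current C dV/dt, which peaks at C V₀ ω.
With C = ε₀A/d = (8.85×10^-12)(6.18×10^-3)/(4.36×10^-3) = 1.254×10^-11 F and ω = 1.44×10^5 rad/s, I_d,max = (1.254×10^-11)(41.6)(1.44×10^5) = 7.51×10^-5 A.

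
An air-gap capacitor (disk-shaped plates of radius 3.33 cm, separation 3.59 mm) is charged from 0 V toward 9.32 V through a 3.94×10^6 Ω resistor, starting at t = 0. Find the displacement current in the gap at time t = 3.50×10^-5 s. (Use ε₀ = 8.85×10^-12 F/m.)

With C = ε₀A/d = (8.85×10^-12)(3.484×10^-3)/(3.59×10^-3) = 8.589×10^-12 F, the time constant is τ = RC = 3.384×10^-5 s, so t/τ = 1.034 and e^(−t/τ) = 0.3556.
I_d = I_cond = (V₀/R) e^(−t/τ) = (2.365×10^-6)(0.3556) = 8.41×10^-7 A.

8.41×10^-7 A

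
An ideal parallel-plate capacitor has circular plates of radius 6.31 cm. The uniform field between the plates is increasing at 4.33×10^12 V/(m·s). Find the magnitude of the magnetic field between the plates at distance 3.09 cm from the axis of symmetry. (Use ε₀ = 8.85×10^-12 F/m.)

7.44×10^-7 T

Through the whole plate area (πR² = 0.01251 m²), I_d = ε₀ πR² dE/dt = 0.4794 A.
For r < R the Ampère–Maxwell law gives B(2πr) = μ₀ I_d (r²/R²), so B = μ₀ I_d r/(2πR²) = (4π×10^-7)(0.4794)(0.0309)/(2π·0.0631²) = 7.44×10^-7 T.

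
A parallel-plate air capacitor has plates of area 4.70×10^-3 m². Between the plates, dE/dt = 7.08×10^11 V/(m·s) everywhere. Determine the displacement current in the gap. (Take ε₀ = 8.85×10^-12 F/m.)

The displacement current is ε₀ times dΦ_E/dt = ε₀ A dE/dt = (8.85×10^-12)(4.70×10^-3)(7.08×10^11) = 0.0294 A.

0.0294 A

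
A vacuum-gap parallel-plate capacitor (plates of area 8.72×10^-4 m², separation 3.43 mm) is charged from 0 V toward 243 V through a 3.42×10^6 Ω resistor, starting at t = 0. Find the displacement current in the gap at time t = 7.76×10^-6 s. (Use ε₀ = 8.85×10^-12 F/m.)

With C = ε₀A/d = (8.85×10^-12)(8.72×10^-4)/(3.43×10^-3) = 2.250×10^-12 F, the time constant is τ = RC = 7.695×10^-6 s, so t/τ = 1.008 and e^(−t/τ) = 0.3649.
I_d = I_cond = (V₀/R) e^(−t/τ) = (7.105×10^-5)(0.3649) = 2.59×10^-5 A.

2.59×10^-5 A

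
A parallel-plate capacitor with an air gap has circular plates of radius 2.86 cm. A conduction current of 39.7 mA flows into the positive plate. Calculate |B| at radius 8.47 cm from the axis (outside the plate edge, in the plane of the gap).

By continuity the displacement current in the gap matches the conduction current: I_d = 0.0397 A.
For r ≥ R the full I_d is enclosed: B = μ₀ I_d/(2πr) = (4π×10^-7)(0.0397)/(2π·0.0847) = 9.37×10^-8 T.

9.37×10^-8 T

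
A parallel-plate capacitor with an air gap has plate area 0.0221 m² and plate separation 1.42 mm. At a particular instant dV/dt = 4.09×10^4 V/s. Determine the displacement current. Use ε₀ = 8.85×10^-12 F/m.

E = V/d so dE/dt = (dV/dt)/d = 2.880×10^7 V/(m·s), and I_d = ε₀ A dE/dt = (8.85×10^-12)(0.0221)(2.880×10^7) = 5.63×10^-6 A.

5.63×10^-6 A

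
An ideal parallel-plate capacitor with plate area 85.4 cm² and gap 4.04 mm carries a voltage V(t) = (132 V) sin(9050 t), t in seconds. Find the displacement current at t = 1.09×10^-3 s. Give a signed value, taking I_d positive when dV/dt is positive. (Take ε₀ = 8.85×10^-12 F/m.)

-2.02×10^-5 A

dE/dt = (V₀ω/d)·cos(ωt) with ωt = 9.8645 rad: (132)(9050)(-0.9049)/(4.04×10^-3) = -2.676×10^8 V/(m·s).
I_d = ε₀ A dE/dt = (8.85×10^-12)(8.54×10^-3)(-2.676×10^8) = -2.02×10^-5 A.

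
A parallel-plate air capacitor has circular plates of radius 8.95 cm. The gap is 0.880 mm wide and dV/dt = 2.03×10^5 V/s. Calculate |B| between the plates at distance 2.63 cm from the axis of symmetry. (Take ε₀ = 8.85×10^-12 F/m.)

3.37×10^-11 T

dE/dt = (dV/dt)/d = 2.307×10^8 V/(m·s); I_d = ε₀(πR²)(dE/dt) = (8.85×10^-12)(0.02516)(2.307×10^8) = 5.137×10^-5 A.
For r < R the Ampère–Maxwell law gives B(2πr) = μ₀ I_d (r²/R²), so B = μ₀ I_d r/(2πR²) = (4π×10^-7)(5.137×10^-5)(0.0263)/(2π·0.0895²) = 3.37×10^-11 T.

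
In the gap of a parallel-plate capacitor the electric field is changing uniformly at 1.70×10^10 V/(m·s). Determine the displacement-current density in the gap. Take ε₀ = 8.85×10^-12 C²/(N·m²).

The displacement-current density is ε₀ ∂E/∂t = (8.85×10^-12)(1.70×10^10) = 0.150 A/m².

0.150 A/m²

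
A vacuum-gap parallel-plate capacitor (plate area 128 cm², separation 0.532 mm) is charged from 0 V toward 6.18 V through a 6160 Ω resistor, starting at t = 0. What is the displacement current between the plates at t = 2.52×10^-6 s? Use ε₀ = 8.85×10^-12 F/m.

C = ε₀A/d = (8.85×10^-12)(0.0128)/(5.32×10^-4) = 2.129×10^-10 F, so τ = RC = 1.311×10^-6 s.
The conduction current is I(t) = (V₀/R) e^(−t/τ), and the displacement current between the plates equals it.
t/τ = 1.922; I_d = (6.18/6160) · e^(−1.922) = (1.003×10^-3)(0.1463) = 1.47×10^-4 A.

1.47×10^-4 A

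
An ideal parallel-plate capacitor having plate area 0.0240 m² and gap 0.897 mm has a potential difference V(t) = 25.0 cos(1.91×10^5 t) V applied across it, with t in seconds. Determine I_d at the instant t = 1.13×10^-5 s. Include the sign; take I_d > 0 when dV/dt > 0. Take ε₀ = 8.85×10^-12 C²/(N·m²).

-9.41×10^-4 A

dE/dt = (V₀ω/d)·−sin(ωt) with ωt = 2.1583 rad: (25.0)(1.91×10^5)(-0.8323)/(8.97×10^-4) = -4.431×10^9 V/(m·s).
I_d = ε₀ A dE/dt = (8.85×10^-12)(0.0240)(-4.431×10^9) = -9.41×10^-4 A.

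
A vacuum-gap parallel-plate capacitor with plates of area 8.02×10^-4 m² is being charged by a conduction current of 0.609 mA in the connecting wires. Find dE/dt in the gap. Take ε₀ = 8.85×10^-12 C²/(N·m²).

8.58×10^10 V/(m·s)

Charge continuity gives I_d = I = 6.09×10^-4 A between the plates.
Then dE/dt = I_d/(ε₀A) = 8.58×10^10 V/(m·s).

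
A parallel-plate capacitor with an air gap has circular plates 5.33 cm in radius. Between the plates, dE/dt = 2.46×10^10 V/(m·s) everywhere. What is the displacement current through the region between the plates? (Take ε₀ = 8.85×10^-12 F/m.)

I_d = ε₀ A (dE/dt) = (8.85×10^-12)(8.925×10^-3 m²)(2.46×10^10) = 1.94×10^-3 A.

1.94×10^-3 A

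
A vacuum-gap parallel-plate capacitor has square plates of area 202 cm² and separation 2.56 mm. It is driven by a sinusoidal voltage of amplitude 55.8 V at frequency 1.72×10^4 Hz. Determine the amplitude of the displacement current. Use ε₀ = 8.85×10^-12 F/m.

The displacement current equals the conduction current C dV/dt, which peaks at C V₀ ω.
With C = ε₀A/d = (8.85×10^-12)(0.0202)/(2.56×10^-3) = 6.983×10^-11 F and ω = 2πf = 1.081×10^5 rad/s, I_d,max = (6.983×10^-11)(55.8)(1.081×10^5) = 4.21×10^-4 A.

4.21×10^-4 A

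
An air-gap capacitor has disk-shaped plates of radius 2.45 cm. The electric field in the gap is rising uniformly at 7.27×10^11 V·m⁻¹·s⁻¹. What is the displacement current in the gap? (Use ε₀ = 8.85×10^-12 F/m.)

0.0121 A

The displacement current is ε₀ times dΦ_E/dt = ε₀ A dE/dt = (8.85×10^-12)(1.886×10^-3)(7.27×10^11) = 0.0121 A.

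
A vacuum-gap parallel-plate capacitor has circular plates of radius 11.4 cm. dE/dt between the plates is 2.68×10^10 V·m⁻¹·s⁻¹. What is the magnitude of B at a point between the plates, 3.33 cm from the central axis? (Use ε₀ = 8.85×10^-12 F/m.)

I_d = ε₀ dΦ_E/dt = ε₀ πR² (dE/dt) = (8.85×10^-12)(0.04083)(2.68×10^10) = 9.684×10^-3 A through the full plate area.
∮B·dl = μ₀ I_d,enc with I_d,enc = I_d r²/R² = 8.263×10^-4 A; so B = μ₀ I_d,enc/(2πr) = 4.96×10^-9 T.

4.96×10^-9 T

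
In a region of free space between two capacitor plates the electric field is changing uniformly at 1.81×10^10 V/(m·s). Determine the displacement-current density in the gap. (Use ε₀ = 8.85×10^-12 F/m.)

0.160 A/m²

J_d = ε₀ ∂E/∂t, so J_d = 0.160 A/m².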